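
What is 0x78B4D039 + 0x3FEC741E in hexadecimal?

Add column by column in base 16, right to left:
  9+E = 7 carry 1
  3+1+1 = 5
  0+4 = 4
  D+7 = 4 carry 1
  4+C+1 = 1 carry 1
  B+E+1 = A carry 1
  8+F+1 = 8 carry 1
  7+3+1 = B

0xB8A14457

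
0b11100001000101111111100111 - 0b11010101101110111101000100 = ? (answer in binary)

0b1011010111000010100011

Subtract column by column in base 2:
  1-0 → 1
  1-0 → 1
  1-1 → 0
  0-0 → 0
  0-0 → 0
  1-0 → 1
  1-1 → 0
  1-0 → 1
  1-1 → 0
  1-1 → 0
  1-1 → 0
  1-1 → 0
  1-0 → 1
  0-1 → 1 (borrow)
  1-1-1 → 1 (borrow)
  0-1-1 → 0 (borrow)
  0-0-1 → 1 (borrow)
  0-1-1 → 0 (borrow)
  1-1-1 → 1 (borrow)
  0-0-1 → 1 (borrow)
  0-1-1 → 0 (borrow)
  0-0-1 → 1 (borrow)
  0-1-1 → 0 (borrow)
  1-0-1 → 0
  1-1 → 0
  1-1 → 0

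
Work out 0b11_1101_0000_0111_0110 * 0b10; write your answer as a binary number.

Multiply each base-2 digit by 2, carrying:
  0×2 = 0 → write 0
  1×2 = 2 → write 0 carry 1
  1×2+1 = 3 → write 1 carry 1
  0×2+1 = 1 → write 1
  1×2 = 2 → write 0 carry 1
  1×2+1 = 3 → write 1 carry 1
  1×2+1 = 3 → write 1 carry 1
  0×2+1 = 1 → write 1
  0×2 = 0 → write 0
  0×2 = 0 → write 0
  0×2 = 0 → write 0
  0×2 = 0 → write 0
  1×2 = 2 → write 0 carry 1
  0×2+1 = 1 → write 1
  1×2 = 2 → write 0 carry 1
  1×2+1 = 3 → write 1 carry 1
  1×2+1 = 3 → write 1 carry 1
  1×2+1 = 3 → write 1 carry 1
  remaining carry: 1

0b1111010000011101100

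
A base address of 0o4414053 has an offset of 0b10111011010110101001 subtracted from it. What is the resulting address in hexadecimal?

0x66282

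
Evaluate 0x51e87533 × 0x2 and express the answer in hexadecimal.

0xa3d0ea66

Multiply each base-16 digit by 2, carrying:
  3×2 = 6 → write 6
  3×2 = 6 → write 6
  5×2 = 10 → write a
  7×2 = 14 → write e
  8×2 = 16 → write 0 carry 1
  e×2+1 = 29 → write d carry 1
  1×2+1 = 3 → write 3
  5×2 = 10 → write a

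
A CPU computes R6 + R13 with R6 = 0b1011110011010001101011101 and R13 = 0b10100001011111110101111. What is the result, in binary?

0b1110010100110001100001100

Add column by column in base 2, right to left:
  1+1 = 0 carry 1
  0+1+1 = 0 carry 1
  1+1+1 = 1 carry 1
  1+1+1 = 1 carry 1
  1+0+1 = 0 carry 1
  0+1+1 = 0 carry 1
  1+0+1 = 0 carry 1
  0+1+1 = 0 carry 1
  1+1+1 = 1 carry 1
  1+1+1 = 1 carry 1
  0+1+1 = 0 carry 1
  0+1+1 = 0 carry 1
  0+1+1 = 0 carry 1
  1+1+1 = 1 carry 1
  0+0+1 = 1
  1+1 = 0 carry 1
  1+0+1 = 0 carry 1
  0+0+1 = 1
  0+0 = 0
  1+0 = 1
  1+1 = 0 carry 1
  1+0+1 = 0 carry 1
  1+1+1 = 1 carry 1
  0+0+1 = 1
  1+0 = 1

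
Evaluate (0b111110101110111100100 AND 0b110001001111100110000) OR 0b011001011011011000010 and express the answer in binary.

0b111110101110111100100 AND 0b110001001111100110000 = 0b110000001110100100000.
Then OR with 0b011001011011011000010.

0b111001011111111100010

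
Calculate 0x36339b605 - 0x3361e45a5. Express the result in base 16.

Subtract column by column in base 16:
  5-5 → 0
  0-a → 6 (borrow)
  6-5-1 → 0
  b-4 → 7
  9-e → b (borrow)
  3-1-1 → 1
  3-6 → d (borrow)
  6-3-1 → 2
  3-3 → 0

0x2d1b7060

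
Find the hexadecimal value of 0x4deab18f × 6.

0x1d380295a

Multiply each base-16 digit by 6, carrying:
  f×6 = 90 → write a carry 5
  8×6+5 = 53 → write 5 carry 3
  1×6+3 = 9 → write 9
  b×6 = 66 → write 2 carry 4
  a×6+4 = 64 → write 0 carry 4
  e×6+4 = 88 → write 8 carry 5
  d×6+5 = 83 → write 3 carry 5
  4×6+5 = 29 → write d carry 1
  remaining carry: 1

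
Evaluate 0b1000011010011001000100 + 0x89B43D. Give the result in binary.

0b101010110101101010000001

0x89B43D = 0b100010011011010000111101 in binary.
Add column by column in base 2, right to left:
  0+1 = 1
  0+0 = 0
  1+1 = 0 carry 1
  0+1+1 = 0 carry 1
  0+1+1 = 0 carry 1
  0+1+1 = 0 carry 1
  1+0+1 = 0 carry 1
  0+0+1 = 1
  0+0 = 0
  1+0 = 1
  1+1 = 0 carry 1
  0+0+1 = 1
  0+1 = 1
  1+1 = 0 carry 1
  0+0+1 = 1
  1+1 = 0 carry 1
  1+1+1 = 1 carry 1
  0+0+1 = 1
  0+0 = 0
  0+1 = 1
  0+0 = 0
  1+0 = 1
  0+0 = 0
  0+1 = 1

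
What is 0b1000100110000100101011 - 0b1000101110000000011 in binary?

0b111100000010100101000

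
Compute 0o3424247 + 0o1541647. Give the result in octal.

0o5166116

Add column by column in base 8, right to left:
  7+7 = 6 carry 1
  4+4+1 = 1 carry 1
  2+6+1 = 1 carry 1
  4+1+1 = 6
  2+4 = 6
  4+5 = 1 carry 1
  3+1+1 = 5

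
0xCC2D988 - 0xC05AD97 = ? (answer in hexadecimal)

0xBD2BF1

Subtract column by column in base 16:
  8-7 → 1
  8-9 → F (borrow)
  9-D-1 → B (borrow)
  D-A-1 → 2
  2-5 → D (borrow)
  C-0-1 → B
  C-C → 0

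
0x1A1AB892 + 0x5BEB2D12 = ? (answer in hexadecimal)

Add column by column in base 16, right to left:
  2+2 = 4
  9+1 = A
  8+D = 5 carry 1
  B+2+1 = E
  A+B = 5 carry 1
  1+E+1 = 0 carry 1
  A+B+1 = 6 carry 1
  1+5+1 = 7

0x7605E5A4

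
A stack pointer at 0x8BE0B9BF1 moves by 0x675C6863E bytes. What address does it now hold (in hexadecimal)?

Add column by column in base 16, right to left:
  1+E = F
  F+3 = 2 carry 1
  B+6+1 = 2 carry 1
  9+8+1 = 2 carry 1
  B+6+1 = 2 carry 1
  0+C+1 = D
  E+5 = 3 carry 1
  B+7+1 = 3 carry 1
  8+6+1 = F

0xF33D2222F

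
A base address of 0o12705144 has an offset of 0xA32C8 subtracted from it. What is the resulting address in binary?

0b1000010101011110011100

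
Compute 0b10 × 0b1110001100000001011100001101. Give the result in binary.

Multiply each base-2 digit by 2, carrying:
  1×2 = 2 → write 0 carry 1
  0×2+1 = 1 → write 1
  1×2 = 2 → write 0 carry 1
  1×2+1 = 3 → write 1 carry 1
  0×2+1 = 1 → write 1
  0×2 = 0 → write 0
  0×2 = 0 → write 0
  0×2 = 0 → write 0
  1×2 = 2 → write 0 carry 1
  1×2+1 = 3 → write 1 carry 1
  1×2+1 = 3 → write 1 carry 1
  0×2+1 = 1 → write 1
  1×2 = 2 → write 0 carry 1
  0×2+1 = 1 → write 1
  0×2 = 0 → write 0
  0×2 = 0 → write 0
  0×2 = 0 → write 0
  0×2 = 0 → write 0
  0×2 = 0 → write 0
  0×2 = 0 → write 0
  1×2 = 2 → write 0 carry 1
  1×2+1 = 3 → write 1 carry 1
  0×2+1 = 1 → write 1
  0×2 = 0 → write 0
  0×2 = 0 → write 0
  1×2 = 2 → write 0 carry 1
  1×2+1 = 3 → write 1 carry 1
  1×2+1 = 3 → write 1 carry 1
  remaining carry: 1

0b11100011000000010111000011010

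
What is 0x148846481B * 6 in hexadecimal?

Multiply each base-16 digit by 6, carrying:
  B×6 = 66 → write 2 carry 4
  1×6+4 = 10 → write A
  8×6 = 48 → write 0 carry 3
  4×6+3 = 27 → write B carry 1
  6×6+1 = 37 → write 5 carry 2
  4×6+2 = 26 → write A carry 1
  8×6+1 = 49 → write 1 carry 3
  8×6+3 = 51 → write 3 carry 3
  4×6+3 = 27 → write B carry 1
  1×6+1 = 7 → write 7

0x7B31A5B0A2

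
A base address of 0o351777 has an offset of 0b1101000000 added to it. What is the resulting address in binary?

0o351777 = 0b11101001111111111 in binary.
Add column by column in base 2, right to left:
  1+0 = 1
  1+0 = 1
  1+0 = 1
  1+0 = 1
  1+0 = 1
  1+0 = 1
  1+1 = 0 carry 1
  1+0+1 = 0 carry 1
  1+1+1 = 1 carry 1
  1+1+1 = 1 carry 1
  0+0+1 = 1
  0+0 = 0
  1+0 = 1
  0+0 = 0
  1+0 = 1
  1+0 = 1
  1+0 = 1

0b11101011100111111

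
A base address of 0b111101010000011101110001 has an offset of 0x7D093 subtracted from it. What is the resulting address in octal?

0o73233336

0b111101010000011101110001 = 0o75203561 in octal.
0x7D093 = 0o1750223 in octal.
Subtract column by column in base 8:
  1-3 → 6 (borrow)
  6-2-1 → 3
  5-2 → 3
  3-0 → 3
  0-5 → 3 (borrow)
  2-7-1 → 2 (borrow)
  5-1-1 → 3
  7-0 → 7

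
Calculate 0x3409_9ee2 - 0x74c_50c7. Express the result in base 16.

Subtract column by column in base 16:
  2-7 → b (borrow)
  e-c-1 → 1
  e-0 → e
  9-5 → 4
  9-c → d (borrow)
  0-4-1 → b (borrow)
  4-7-1 → c (borrow)
  3-0-1 → 2

0x2cbd4e1b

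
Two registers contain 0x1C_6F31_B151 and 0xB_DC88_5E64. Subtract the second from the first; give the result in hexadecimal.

0x1092A952ED

Subtract column by column in base 16:
  1-4 → D (borrow)
  5-6-1 → E (borrow)
  1-E-1 → 2 (borrow)
  B-5-1 → 5
  1-8 → 9 (borrow)
  3-8-1 → A (borrow)
  F-C-1 → 2
  6-D → 9 (borrow)
  C-B-1 → 0
  1-0 → 1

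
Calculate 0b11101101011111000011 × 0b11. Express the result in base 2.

Multiply each base-2 digit by 3, carrying:
  1×3 = 3 → write 1 carry 1
  1×3+1 = 4 → write 0 carry 2
  0×3+2 = 2 → write 0 carry 1
  0×3+1 = 1 → write 1
  0×3 = 0 → write 0
  0×3 = 0 → write 0
  1×3 = 3 → write 1 carry 1
  1×3+1 = 4 → write 0 carry 2
  1×3+2 = 5 → write 1 carry 2
  1×3+2 = 5 → write 1 carry 2
  1×3+2 = 5 → write 1 carry 2
  0×3+2 = 2 → write 0 carry 1
  1×3+1 = 4 → write 0 carry 2
  0×3+2 = 2 → write 0 carry 1
  1×3+1 = 4 → write 0 carry 2
  1×3+2 = 5 → write 1 carry 2
  0×3+2 = 2 → write 0 carry 1
  1×3+1 = 4 → write 0 carry 2
  1×3+2 = 5 → write 1 carry 2
  1×3+2 = 5 → write 1 carry 2
  remaining carry: 10

0b1011001000011101001001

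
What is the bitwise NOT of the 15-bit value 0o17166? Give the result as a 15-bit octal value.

0o60611

Each oct digit d becomes 7−d:
  1→6, 7→0, 1→6, 6→1, 6→1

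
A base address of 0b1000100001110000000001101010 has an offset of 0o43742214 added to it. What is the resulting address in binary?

0o43742214 = 0b100011111100010010001100 in binary.
Add column by column in base 2, right to left:
  0+0 = 0
  1+0 = 1
  0+1 = 1
  1+1 = 0 carry 1
  0+0+1 = 1
  1+0 = 1
  1+0 = 1
  0+1 = 1
  0+0 = 0
  0+0 = 0
  0+1 = 1
  0+0 = 0
  0+0 = 0
  0+0 = 0
  0+1 = 1
  0+1 = 1
  1+1 = 0 carry 1
  1+1+1 = 1 carry 1
  1+1+1 = 1 carry 1
  0+1+1 = 0 carry 1
  0+0+1 = 1
  0+0 = 0
  0+0 = 0
  1+1 = 0 carry 1
  0+0+1 = 1
  0+0 = 0
  0+0 = 0
  1+0 = 1

0b1001000101101100010011110110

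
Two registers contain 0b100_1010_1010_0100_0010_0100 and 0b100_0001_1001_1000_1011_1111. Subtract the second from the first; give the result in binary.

Subtract column by column in base 2:
  0-1 → 1 (borrow)
  0-1-1 → 0 (borrow)
  1-1-1 → 1 (borrow)
  0-1-1 → 0 (borrow)
  0-1-1 → 0 (borrow)
  1-1-1 → 1 (borrow)
  0-0-1 → 1 (borrow)
  0-1-1 → 0 (borrow)
  0-0-1 → 1 (borrow)
  0-0-1 → 1 (borrow)
  1-0-1 → 0
  0-1 → 1 (borrow)
  0-1-1 → 0 (borrow)
  1-0-1 → 0
  0-0 → 0
  1-1 → 0
  0-1 → 1 (borrow)
  1-0-1 → 0
  0-0 → 0
  1-0 → 1
  0-0 → 0
  0-0 → 0
  1-1 → 0

0b10010000101101100101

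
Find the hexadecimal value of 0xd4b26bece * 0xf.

0xc767452e12

Multiply each base-16 digit by 15, carrying:
  e×15 = 210 → write 2 carry 13
  c×15+13 = 193 → write 1 carry 12
  e×15+12 = 222 → write e carry 13
  b×15+13 = 178 → write 2 carry 11
  6×15+11 = 101 → write 5 carry 6
  2×15+6 = 36 → write 4 carry 2
  b×15+2 = 167 → write 7 carry 10
  4×15+10 = 70 → write 6 carry 4
  d×15+4 = 199 → write 7 carry 12
  remaining carry: c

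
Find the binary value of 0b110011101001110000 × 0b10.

0b1100111010011100000

Multiply each base-2 digit by 2, carrying:
  0×2 = 0 → write 0
  0×2 = 0 → write 0
  0×2 = 0 → write 0
  0×2 = 0 → write 0
  1×2 = 2 → write 0 carry 1
  1×2+1 = 3 → write 1 carry 1
  1×2+1 = 3 → write 1 carry 1
  0×2+1 = 1 → write 1
  0×2 = 0 → write 0
  1×2 = 2 → write 0 carry 1
  0×2+1 = 1 → write 1
  1×2 = 2 → write 0 carry 1
  1×2+1 = 3 → write 1 carry 1
  1×2+1 = 3 → write 1 carry 1
  0×2+1 = 1 → write 1
  0×2 = 0 → write 0
  1×2 = 2 → write 0 carry 1
  1×2+1 = 3 → write 1 carry 1
  remaining carry: 1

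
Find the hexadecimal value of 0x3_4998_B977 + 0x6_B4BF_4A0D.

0x9FE580384

Add column by column in base 16, right to left:
  7+D = 4 carry 1
  7+0+1 = 8
  9+A = 3 carry 1
  B+4+1 = 0 carry 1
  8+F+1 = 8 carry 1
  9+B+1 = 5 carry 1
  9+4+1 = E
  4+B = F
  3+6 = 9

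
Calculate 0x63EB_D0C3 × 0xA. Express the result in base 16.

0x3E736279E

Multiply each base-16 digit by 10, carrying:
  3×10 = 30 → write E carry 1
  C×10+1 = 121 → write 9 carry 7
  0×10+7 = 7 → write 7
  D×10 = 130 → write 2 carry 8
  B×10+8 = 118 → write 6 carry 7
  E×10+7 = 147 → write 3 carry 9
  3×10+9 = 39 → write 7 carry 2
  6×10+2 = 62 → write E carry 3
  remaining carry: 3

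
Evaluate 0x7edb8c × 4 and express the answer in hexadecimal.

0x1fb6e30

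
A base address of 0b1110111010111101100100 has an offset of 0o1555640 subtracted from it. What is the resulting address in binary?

0b1101001101001111000100

0o1555640 = 0b1101101101110100000 in binary.
Subtract column by column in base 2:
  0-0 → 0
  0-0 → 0
  1-0 → 1
  0-0 → 0
  0-0 → 0
  1-1 → 0
  1-0 → 1
  0-1 → 1 (borrow)
  1-1-1 → 1 (borrow)
  1-1-1 → 1 (borrow)
  1-0-1 → 0
  1-1 → 0
  0-1 → 1 (borrow)
  1-0-1 → 0
  0-1 → 1 (borrow)
  1-1-1 → 1 (borrow)
  1-0-1 → 0
  1-1 → 0
  0-1 → 1 (borrow)
  1-0-1 → 0
  1-0 → 1
  1-0 → 1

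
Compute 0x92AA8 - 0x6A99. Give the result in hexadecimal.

Subtract column by column in base 16:
  8-9 → F (borrow)
  A-9-1 → 0
  A-A → 0
  2-6 → C (borrow)
  9-0-1 → 8

0x8C00F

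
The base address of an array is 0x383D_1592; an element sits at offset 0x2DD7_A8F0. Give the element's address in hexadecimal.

0x6614BE82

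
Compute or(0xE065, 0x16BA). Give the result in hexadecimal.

0xF6FF

OR each hex digit independently (no carries):
  E|1=F, 0|6=6, 6|B=F, 5|A=F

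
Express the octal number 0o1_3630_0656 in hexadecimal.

Each octal digit is 3 bits: 1=001 3=011 6=110 3=011 0=000 0=000 6=110 5=101 6=110.
Group the bits into nibbles: 0001 0111 1001 1000 0001 1010 1110 → 17981AE.

0x17981AE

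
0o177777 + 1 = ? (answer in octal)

0o200000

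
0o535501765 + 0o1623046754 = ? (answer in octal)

0o2360550741

Add column by column in base 8, right to left:
  5+4 = 1 carry 1
  6+5+1 = 4 carry 1
  7+7+1 = 7 carry 1
  1+6+1 = 0 carry 1
  0+4+1 = 5
  5+0 = 5
  5+3 = 0 carry 1
  3+2+1 = 6
  5+6 = 3 carry 1
  0+1+1 = 2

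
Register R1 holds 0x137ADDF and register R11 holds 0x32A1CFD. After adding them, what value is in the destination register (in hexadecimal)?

0x461CADC

Add column by column in base 16, right to left:
  F+D = C carry 1
  D+F+1 = D carry 1
  D+C+1 = A carry 1
  A+1+1 = C
  7+A = 1 carry 1
  3+2+1 = 6
  1+3 = 4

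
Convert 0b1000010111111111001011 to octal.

Group the bits in threes: 001 000 010 111 111 111 001 011 → 10277713.

0o10277713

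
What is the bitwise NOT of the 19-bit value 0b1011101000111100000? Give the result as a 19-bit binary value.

Invert each bit: 1011101000111100000 → 0100010111000011111.

0b0100010111000011111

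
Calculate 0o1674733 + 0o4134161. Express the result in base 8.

0o6031114

Add column by column in base 8, right to left:
  3+1 = 4
  3+6 = 1 carry 1
  7+1+1 = 1 carry 1
  4+4+1 = 1 carry 1
  7+3+1 = 3 carry 1
  6+1+1 = 0 carry 1
  1+4+1 = 6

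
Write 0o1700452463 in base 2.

0b1111000000100101010100110011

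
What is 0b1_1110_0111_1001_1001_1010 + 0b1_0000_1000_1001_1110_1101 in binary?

0b1011110000001110000111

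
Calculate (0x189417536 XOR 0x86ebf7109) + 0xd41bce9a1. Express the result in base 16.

0x1729baede0

First 0x189417536 XOR 0x86ebf7109 = 0x9e7fe043f.
Add column by column in base 16, right to left:
  f+1 = 0 carry 1
  3+a+1 = e
  4+9 = d
  0+e = e
  e+c = a carry 1
  f+b+1 = b carry 1
  7+1+1 = 9
  e+4 = 2 carry 1
  9+d+1 = 7 carry 1
  final carry 1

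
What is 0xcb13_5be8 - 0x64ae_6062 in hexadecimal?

0x6664fb86

Subtract column by column in base 16:
  8-2 → 6
  e-6 → 8
  b-0 → b
  5-6 → f (borrow)
  3-e-1 → 4 (borrow)
  1-a-1 → 6 (borrow)
  b-4-1 → 6
  c-6 → 6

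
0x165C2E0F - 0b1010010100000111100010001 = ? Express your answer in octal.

0o2504417376

0x165C2E0F = 0o2627027017 in octal.
0b1010010100000111100010001 = 0o122407421 in octal.
Subtract column by column in base 8:
  7-1 → 6
  1-2 → 7 (borrow)
  0-4-1 → 3 (borrow)
  7-7-1 → 7 (borrow)
  2-0-1 → 1
  0-4 → 4 (borrow)
  7-2-1 → 4
  2-2 → 0
  6-1 → 5
  2-0 → 2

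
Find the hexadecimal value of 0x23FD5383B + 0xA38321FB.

0x2E3585A36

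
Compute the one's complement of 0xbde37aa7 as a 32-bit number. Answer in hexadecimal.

0x421c8558

Each hex digit d becomes f−d:
  b→4, d→2, e→1, 3→c, 7→8, a→5, a→5, 7→8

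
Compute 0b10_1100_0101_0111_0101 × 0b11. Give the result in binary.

0b10000101000001011111

Multiply each base-2 digit by 3, carrying:
  1×3 = 3 → write 1 carry 1
  0×3+1 = 1 → write 1
  1×3 = 3 → write 1 carry 1
  0×3+1 = 1 → write 1
  1×3 = 3 → write 1 carry 1
  1×3+1 = 4 → write 0 carry 2
  1×3+2 = 5 → write 1 carry 2
  0×3+2 = 2 → write 0 carry 1
  1×3+1 = 4 → write 0 carry 2
  0×3+2 = 2 → write 0 carry 1
  1×3+1 = 4 → write 0 carry 2
  0×3+2 = 2 → write 0 carry 1
  0×3+1 = 1 → write 1
  0×3 = 0 → write 0
  1×3 = 3 → write 1 carry 1
  1×3+1 = 4 → write 0 carry 2
  0×3+2 = 2 → write 0 carry 1
  1×3+1 = 4 → write 0 carry 2
  remaining carry: 10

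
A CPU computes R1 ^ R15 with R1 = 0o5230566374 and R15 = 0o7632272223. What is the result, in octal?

XOR each oct digit independently (no carries):
  5^7=2, 2^6=4, 3^3=0, 0^2=2, 5^2=7, 6^7=1, 6^2=4, 3^2=1, 7^2=5, 4^3=7

0o2402714157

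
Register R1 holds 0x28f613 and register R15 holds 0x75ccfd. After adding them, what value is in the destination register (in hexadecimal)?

Add column by column in base 16, right to left:
  3+d = 0 carry 1
  1+f+1 = 1 carry 1
  6+c+1 = 3 carry 1
  f+c+1 = c carry 1
  8+5+1 = e
  2+7 = 9

0x9ec310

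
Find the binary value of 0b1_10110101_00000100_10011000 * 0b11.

Multiply each base-2 digit by 3, carrying:
  0×3 = 0 → write 0
  0×3 = 0 → write 0
  0×3 = 0 → write 0
  1×3 = 3 → write 1 carry 1
  1×3+1 = 4 → write 0 carry 2
  0×3+2 = 2 → write 0 carry 1
  0×3+1 = 1 → write 1
  1×3 = 3 → write 1 carry 1
  0×3+1 = 1 → write 1
  0×3 = 0 → write 0
  1×3 = 3 → write 1 carry 1
  0×3+1 = 1 → write 1
  0×3 = 0 → write 0
  0×3 = 0 → write 0
  0×3 = 0 → write 0
  0×3 = 0 → write 0
  1×3 = 3 → write 1 carry 1
  0×3+1 = 1 → write 1
  1×3 = 3 → write 1 carry 1
  0×3+1 = 1 → write 1
  1×3 = 3 → write 1 carry 1
  1×3+1 = 4 → write 0 carry 2
  0×3+2 = 2 → write 0 carry 1
  1×3+1 = 4 → write 0 carry 2
  1×3+2 = 5 → write 1 carry 2
  remaining carry: 10

0b101000111110000110111001000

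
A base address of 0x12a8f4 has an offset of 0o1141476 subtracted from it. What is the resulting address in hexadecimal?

0o1141476 = 0x4c33e in hexadecimal.
Subtract column by column in base 16:
  4-e → 6 (borrow)
  f-3-1 → b
  8-3 → 5
  a-c → e (borrow)
  2-4-1 → d (borrow)
  1-0-1 → 0

0xde5b6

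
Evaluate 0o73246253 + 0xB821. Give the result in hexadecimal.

0o73246253 = 0xED4CAB in hexadecimal.
Add column by column in base 16, right to left:
  B+1 = C
  A+2 = C
  C+8 = 4 carry 1
  4+B+1 = 0 carry 1
  D+0+1 = E
  E+0 = E

0xEE04CC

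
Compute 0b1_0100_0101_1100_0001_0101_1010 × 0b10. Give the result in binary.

0b10100010111000001010110100

Multiply each base-2 digit by 2, carrying:
  0×2 = 0 → write 0
  1×2 = 2 → write 0 carry 1
  0×2+1 = 1 → write 1
  1×2 = 2 → write 0 carry 1
  1×2+1 = 3 → write 1 carry 1
  0×2+1 = 1 → write 1
  1×2 = 2 → write 0 carry 1
  0×2+1 = 1 → write 1
  1×2 = 2 → write 0 carry 1
  0×2+1 = 1 → write 1
  0×2 = 0 → write 0
  0×2 = 0 → write 0
  0×2 = 0 → write 0
  0×2 = 0 → write 0
  1×2 = 2 → write 0 carry 1
  1×2+1 = 3 → write 1 carry 1
  1×2+1 = 3 → write 1 carry 1
  0×2+1 = 1 → write 1
  1×2 = 2 → write 0 carry 1
  0×2+1 = 1 → write 1
  0×2 = 0 → write 0
  0×2 = 0 → write 0
  1×2 = 2 → write 0 carry 1
  0×2+1 = 1 → write 1
  1×2 = 2 → write 0 carry 1
  remaining carry: 1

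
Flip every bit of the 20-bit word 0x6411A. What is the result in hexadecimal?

Each hex digit d becomes F−d:
  6→9, 4→B, 1→E, 1→E, A→5

0x9BEE5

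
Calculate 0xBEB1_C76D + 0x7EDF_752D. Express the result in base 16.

0x13D913C9A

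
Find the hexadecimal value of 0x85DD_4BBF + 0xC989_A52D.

Add column by column in base 16, right to left:
  F+D = C carry 1
  B+2+1 = E
  B+5 = 0 carry 1
  4+A+1 = F
  D+9 = 6 carry 1
  D+8+1 = 6 carry 1
  5+9+1 = F
  8+C = 4 carry 1
  final carry 1

0x14F66F0EC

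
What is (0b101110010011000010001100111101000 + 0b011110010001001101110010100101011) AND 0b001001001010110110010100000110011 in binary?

Add column by column in base 2, right to left:
  0+1 = 1
  0+1 = 1
  0+0 = 0
  1+1 = 0 carry 1
  0+0+1 = 1
  1+1 = 0 carry 1
  1+0+1 = 0 carry 1
  1+0+1 = 0 carry 1
  1+1+1 = 1 carry 1
  0+0+1 = 1
  0+1 = 1
  1+0 = 1
  1+0 = 1
  0+1 = 1
  0+1 = 1
  0+1 = 1
  1+0 = 1
  0+1 = 1
  0+1 = 1
  0+0 = 0
  0+0 = 0
  1+1 = 0 carry 1
  1+0+1 = 0 carry 1
  0+0+1 = 1
  0+0 = 0
  1+1 = 0 carry 1
  0+0+1 = 1
  0+0 = 0
  1+1 = 0 carry 1
  1+1+1 = 1 carry 1
  1+1+1 = 1 carry 1
  0+1+1 = 0 carry 1
  1+0+1 = 0 carry 1
  final carry 1
Sum = 0b1001100100100001111111111100010011; now AND with 0b001001001010110110010100000110011:
  1001100100100001111111111100010011
& 0001001001010110110010100000110011
= 0001000000000000110010100000010011

0b1000000000000110010100000010011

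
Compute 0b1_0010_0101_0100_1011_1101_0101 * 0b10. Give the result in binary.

Multiply each base-2 digit by 2, carrying:
  1×2 = 2 → write 0 carry 1
  0×2+1 = 1 → write 1
  1×2 = 2 → write 0 carry 1
  0×2+1 = 1 → write 1
  1×2 = 2 → write 0 carry 1
  0×2+1 = 1 → write 1
  1×2 = 2 → write 0 carry 1
  1×2+1 = 3 → write 1 carry 1
  1×2+1 = 3 → write 1 carry 1
  1×2+1 = 3 → write 1 carry 1
  0×2+1 = 1 → write 1
  1×2 = 2 → write 0 carry 1
  0×2+1 = 1 → write 1
  0×2 = 0 → write 0
  1×2 = 2 → write 0 carry 1
  0×2+1 = 1 → write 1
  1×2 = 2 → write 0 carry 1
  0×2+1 = 1 → write 1
  1×2 = 2 → write 0 carry 1
  0×2+1 = 1 → write 1
  0×2 = 0 → write 0
  1×2 = 2 → write 0 carry 1
  0×2+1 = 1 → write 1
  0×2 = 0 → write 0
  1×2 = 2 → write 0 carry 1
  remaining carry: 1

0b10010010101001011110101010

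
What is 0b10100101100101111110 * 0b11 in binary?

0b111110000110001111010

Multiply each base-2 digit by 3, carrying:
  0×3 = 0 → write 0
  1×3 = 3 → write 1 carry 1
  1×3+1 = 4 → write 0 carry 2
  1×3+2 = 5 → write 1 carry 2
  1×3+2 = 5 → write 1 carry 2
  1×3+2 = 5 → write 1 carry 2
  1×3+2 = 5 → write 1 carry 2
  0×3+2 = 2 → write 0 carry 1
  1×3+1 = 4 → write 0 carry 2
  0×3+2 = 2 → write 0 carry 1
  0×3+1 = 1 → write 1
  1×3 = 3 → write 1 carry 1
  1×3+1 = 4 → write 0 carry 2
  0×3+2 = 2 → write 0 carry 1
  1×3+1 = 4 → write 0 carry 2
  0×3+2 = 2 → write 0 carry 1
  0×3+1 = 1 → write 1
  1×3 = 3 → write 1 carry 1
  0×3+1 = 1 → write 1
  1×3 = 3 → write 1 carry 1
  remaining carry: 1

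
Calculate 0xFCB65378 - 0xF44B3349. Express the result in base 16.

0x86B202F

Subtract column by column in base 16:
  8-9 → F (borrow)
  7-4-1 → 2
  3-3 → 0
  5-3 → 2
  6-B → B (borrow)
  B-4-1 → 6
  C-4 → 8
  F-F → 0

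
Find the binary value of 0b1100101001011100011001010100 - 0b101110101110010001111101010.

0b110110011101010001001101010

Subtract column by column in base 2:
  0-0 → 0
  0-1 → 1 (borrow)
  1-0-1 → 0
  0-1 → 1 (borrow)
  1-0-1 → 0
  0-1 → 1 (borrow)
  1-1-1 → 1 (borrow)
  0-1-1 → 0 (borrow)
  0-1-1 → 0 (borrow)
  1-1-1 → 1 (borrow)
  1-0-1 → 0
  0-0 → 0
  0-0 → 0
  0-1 → 1 (borrow)
  1-0-1 → 0
  1-0 → 1
  1-1 → 0
  0-1 → 1 (borrow)
  1-1-1 → 1 (borrow)
  0-0-1 → 1 (borrow)
  0-1-1 → 0 (borrow)
  1-0-1 → 0
  0-1 → 1 (borrow)
  1-1-1 → 1 (borrow)
  0-1-1 → 0 (borrow)
  0-0-1 → 1 (borrow)
  1-1-1 → 1 (borrow)
  1-0-1 → 0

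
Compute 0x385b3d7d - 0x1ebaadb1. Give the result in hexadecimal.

Subtract column by column in base 16:
  d-1 → c
  7-b → c (borrow)
  d-d-1 → f (borrow)
  3-a-1 → 8 (borrow)
  b-a-1 → 0
  5-b → a (borrow)
  8-e-1 → 9 (borrow)
  3-1-1 → 1

0x19a08fcc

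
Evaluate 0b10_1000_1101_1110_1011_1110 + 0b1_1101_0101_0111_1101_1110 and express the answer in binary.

0b10001100011011010011100

Add column by column in base 2, right to left:
  0+0 = 0
  1+1 = 0 carry 1
  1+1+1 = 1 carry 1
  1+1+1 = 1 carry 1
  1+1+1 = 1 carry 1
  1+0+1 = 0 carry 1
  0+1+1 = 0 carry 1
  1+1+1 = 1 carry 1
  0+1+1 = 0 carry 1
  1+1+1 = 1 carry 1
  1+1+1 = 1 carry 1
  1+0+1 = 0 carry 1
  1+1+1 = 1 carry 1
  0+0+1 = 1
  1+1 = 0 carry 1
  1+0+1 = 0 carry 1
  0+1+1 = 0 carry 1
  0+0+1 = 1
  0+1 = 1
  1+1 = 0 carry 1
  0+1+1 = 0 carry 1
  1+0+1 = 0 carry 1
  final carry 1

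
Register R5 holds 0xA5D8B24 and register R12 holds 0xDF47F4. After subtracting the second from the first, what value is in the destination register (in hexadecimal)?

0x97E4330

Subtract column by column in base 16:
  4-4 → 0
  2-F → 3 (borrow)
  B-7-1 → 3
  8-4 → 4
  D-F → E (borrow)
  5-D-1 → 7 (borrow)
  A-0-1 → 9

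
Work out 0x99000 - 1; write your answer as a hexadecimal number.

The trailing 3 digits are 0, so subtracting 1 borrows through: they become F and the next digit up decrements.

0x98fff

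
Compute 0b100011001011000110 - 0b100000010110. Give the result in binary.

0b100010101010110000

Subtract column by column in base 2:
  0-0 → 0
  1-1 → 0
  1-1 → 0
  0-0 → 0
  0-1 → 1 (borrow)
  0-0-1 → 1 (borrow)
  1-0-1 → 0
  1-0 → 1
  0-0 → 0
  1-0 → 1
  0-0 → 0
  0-1 → 1 (borrow)
  1-0-1 → 0
  1-0 → 1
  0-0 → 0
  0-0 → 0
  0-0 → 0
  1-0 → 1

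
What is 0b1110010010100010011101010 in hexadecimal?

0x1C944EA

Group the bits into nibbles: 0001 1100 1001 0100 0100 1110 1010 → 1C944EA.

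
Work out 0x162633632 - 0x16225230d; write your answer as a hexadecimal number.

0x3e1325

Subtract column by column in base 16:
  2-d → 5 (borrow)
  3-0-1 → 2
  6-3 → 3
  3-2 → 1
  3-5 → e (borrow)
  6-2-1 → 3
  2-2 → 0
  6-6 → 0
  1-1 → 0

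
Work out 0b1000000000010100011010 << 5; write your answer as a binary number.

0b100000000001010001101000000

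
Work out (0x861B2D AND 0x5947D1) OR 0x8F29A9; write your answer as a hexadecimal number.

0x8F2BA9

0x861B2D AND 0x5947D1 = 0x000301.
Then OR with 0x8F29A9.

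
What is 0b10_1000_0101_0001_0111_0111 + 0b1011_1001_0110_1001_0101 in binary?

Add column by column in base 2, right to left:
  1+1 = 0 carry 1
  1+0+1 = 0 carry 1
  1+1+1 = 1 carry 1
  0+0+1 = 1
  1+1 = 0 carry 1
  1+0+1 = 0 carry 1
  1+0+1 = 0 carry 1
  0+1+1 = 0 carry 1
  1+0+1 = 0 carry 1
  0+1+1 = 0 carry 1
  0+1+1 = 0 carry 1
  0+0+1 = 1
  1+1 = 0 carry 1
  0+0+1 = 1
  1+0 = 1
  0+1 = 1
  0+1 = 1
  0+1 = 1
  0+0 = 0
  1+1 = 0 carry 1
  0+0+1 = 1
  1+0 = 1

0b1100111110100000001100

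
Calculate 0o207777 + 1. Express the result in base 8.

The trailing 4 digits are 7 (max in base 8), so adding 1 cascades: they roll to 0 and the next digit up increments.

0o210000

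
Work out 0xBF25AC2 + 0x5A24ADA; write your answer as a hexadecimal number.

0x1194A59C

Add column by column in base 16, right to left:
  2+A = C
  C+D = 9 carry 1
  A+A+1 = 5 carry 1
  5+4+1 = A
  2+2 = 4
  F+A = 9 carry 1
  B+5+1 = 1 carry 1
  final carry 1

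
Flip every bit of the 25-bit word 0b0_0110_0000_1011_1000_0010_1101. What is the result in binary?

0b1100111110100011111010010

Invert each bit: 0011000001011100000101101 → 1100111110100011111010010.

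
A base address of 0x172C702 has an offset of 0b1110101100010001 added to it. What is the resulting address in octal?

0o134731023

0x172C702 = 0o134543402 in octal.
0b1110101100010001 = 0o165421 in octal.
Add column by column in base 8, right to left:
  2+1 = 3
  0+2 = 2
  4+4 = 0 carry 1
  3+5+1 = 1 carry 1
  4+6+1 = 3 carry 1
  5+1+1 = 7
  4+0 = 4
  3+0 = 3
  1+0 = 1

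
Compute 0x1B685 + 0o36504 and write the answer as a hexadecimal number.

0x1F3C9

0o36504 = 0x3D44 in hexadecimal.
Add column by column in base 16, right to left:
  5+4 = 9
  8+4 = C
  6+D = 3 carry 1
  B+3+1 = F
  1+0 = 1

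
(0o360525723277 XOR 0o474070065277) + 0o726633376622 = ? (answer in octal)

First 0o360525723277 XOR 0o474070065277 = 0o714555746000.
Add column by column in base 8, right to left:
  0+2 = 2
  0+2 = 2
  0+6 = 6
  6+6 = 4 carry 1
  4+7+1 = 4 carry 1
  7+3+1 = 3 carry 1
  5+3+1 = 1 carry 1
  5+3+1 = 1 carry 1
  5+6+1 = 4 carry 1
  4+6+1 = 3 carry 1
  1+2+1 = 4
  7+7 = 6 carry 1
  final carry 1

0o1643411344622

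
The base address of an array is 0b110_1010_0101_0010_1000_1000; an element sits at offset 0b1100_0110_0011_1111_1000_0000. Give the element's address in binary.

0b1001100001001001000001000

Add column by column in base 2, right to left:
  0+0 = 0
  0+0 = 0
  0+0 = 0
  1+0 = 1
  0+0 = 0
  0+0 = 0
  0+0 = 0
  1+1 = 0 carry 1
  0+1+1 = 0 carry 1
  1+1+1 = 1 carry 1
  0+1+1 = 0 carry 1
  0+1+1 = 0 carry 1
  1+1+1 = 1 carry 1
  0+1+1 = 0 carry 1
  1+0+1 = 0 carry 1
  0+0+1 = 1
  0+0 = 0
  1+1 = 0 carry 1
  0+1+1 = 0 carry 1
  1+0+1 = 0 carry 1
  0+0+1 = 1
  1+0 = 1
  1+1 = 0 carry 1
  0+1+1 = 0 carry 1
  final carry 1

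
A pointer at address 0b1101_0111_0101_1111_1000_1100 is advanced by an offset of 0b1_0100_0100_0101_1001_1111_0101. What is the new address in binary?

Add column by column in base 2, right to left:
  0+1 = 1
  0+0 = 0
  1+1 = 0 carry 1
  1+0+1 = 0 carry 1
  0+1+1 = 0 carry 1
  0+1+1 = 0 carry 1
  0+1+1 = 0 carry 1
  1+1+1 = 1 carry 1
  1+1+1 = 1 carry 1
  1+0+1 = 0 carry 1
  1+0+1 = 0 carry 1
  1+1+1 = 1 carry 1
  1+1+1 = 1 carry 1
  0+0+1 = 1
  1+1 = 0 carry 1
  0+0+1 = 1
  1+0 = 1
  1+0 = 1
  1+1 = 0 carry 1
  0+0+1 = 1
  1+0 = 1
  0+0 = 0
  1+1 = 0 carry 1
  1+0+1 = 0 carry 1
  0+1+1 = 0 carry 1
  final carry 1

0b10000110111011100110000001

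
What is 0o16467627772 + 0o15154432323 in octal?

Add column by column in base 8, right to left:
  2+3 = 5
  7+2 = 1 carry 1
  7+3+1 = 3 carry 1
  7+2+1 = 2 carry 1
  2+3+1 = 6
  6+4 = 2 carry 1
  7+4+1 = 4 carry 1
  6+5+1 = 4 carry 1
  4+1+1 = 6
  6+5 = 3 carry 1
  1+1+1 = 3

0o33644262315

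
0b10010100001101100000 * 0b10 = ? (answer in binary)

0b100101000011011000000

Multiply each base-2 digit by 2, carrying:
  0×2 = 0 → write 0
  0×2 = 0 → write 0
  0×2 = 0 → write 0
  0×2 = 0 → write 0
  0×2 = 0 → write 0
  1×2 = 2 → write 0 carry 1
  1×2+1 = 3 → write 1 carry 1
  0×2+1 = 1 → write 1
  1×2 = 2 → write 0 carry 1
  1×2+1 = 3 → write 1 carry 1
  0×2+1 = 1 → write 1
  0×2 = 0 → write 0
  0×2 = 0 → write 0
  0×2 = 0 → write 0
  1×2 = 2 → write 0 carry 1
  0×2+1 = 1 → write 1
  1×2 = 2 → write 0 carry 1
  0×2+1 = 1 → write 1
  0×2 = 0 → write 0
  1×2 = 2 → write 0 carry 1
  remaining carry: 1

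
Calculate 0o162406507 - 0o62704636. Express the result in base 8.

0o77501651

Subtract column by column in base 8:
  7-6 → 1
  0-3 → 5 (borrow)
  5-6-1 → 6 (borrow)
  6-4-1 → 1
  0-0 → 0
  4-7 → 5 (borrow)
  2-2-1 → 7 (borrow)
  6-6-1 → 7 (borrow)
  1-0-1 → 0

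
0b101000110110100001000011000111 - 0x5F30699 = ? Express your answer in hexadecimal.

0x22E70A2E

0b101000110110100001000011000111 = 0x28DA10C7 in hexadecimal.
Subtract column by column in base 16:
  7-9 → E (borrow)
  C-9-1 → 2
  0-6 → A (borrow)
  1-0-1 → 0
  A-3 → 7
  D-F → E (borrow)
  8-5-1 → 2
  2-0 → 2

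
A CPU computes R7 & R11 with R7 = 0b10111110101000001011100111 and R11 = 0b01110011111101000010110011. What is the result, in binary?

0b00110010101000000010100011

AND bit by bit (1 only where both bits are 1):
  10111110101000001011100111
& 01110011111101000010110011
= 00110010101000000010100011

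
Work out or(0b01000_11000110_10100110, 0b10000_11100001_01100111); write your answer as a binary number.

0b110001110011111100111

OR bit by bit (1 where either bit is 1):
  010001100011010100110
| 100001110000101100111
= 110001110011111100111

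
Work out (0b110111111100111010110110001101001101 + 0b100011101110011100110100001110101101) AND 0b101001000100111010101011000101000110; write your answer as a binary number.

Add column by column in base 2, right to left:
  1+1 = 0 carry 1
  0+0+1 = 1
  1+1 = 0 carry 1
  1+1+1 = 1 carry 1
  0+0+1 = 1
  0+1 = 1
  1+0 = 1
  0+1 = 1
  1+1 = 0 carry 1
  1+1+1 = 1 carry 1
  0+0+1 = 1
  0+0 = 0
  0+0 = 0
  1+0 = 1
  1+1 = 0 carry 1
  0+0+1 = 1
  1+1 = 0 carry 1
  1+1+1 = 1 carry 1
  0+0+1 = 1
  1+0 = 1
  0+1 = 1
  1+1 = 0 carry 1
  1+1+1 = 1 carry 1
  1+0+1 = 0 carry 1
  0+0+1 = 1
  0+1 = 1
  1+1 = 0 carry 1
  1+1+1 = 1 carry 1
  1+0+1 = 0 carry 1
  1+1+1 = 1 carry 1
  1+1+1 = 1 carry 1
  1+1+1 = 1 carry 1
  1+0+1 = 0 carry 1
  0+0+1 = 1
  1+0 = 1
  1+1 = 0 carry 1
  final carry 1
Sum = 0b1011011101011010111101010011011111010; now AND with 0b101001000100111010101011000101000110:
  1011011101011010111101010011011111010
& 0101001000100111010101011000101000110
= 0001001000000010010101010000001000010

0b1001000000010010101010000001000010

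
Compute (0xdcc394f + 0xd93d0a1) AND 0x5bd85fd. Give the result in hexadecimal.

0x12001f0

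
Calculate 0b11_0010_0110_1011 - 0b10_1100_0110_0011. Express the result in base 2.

0b11000001000

Subtract column by column in base 2:
  1-1 → 0
  1-1 → 0
  0-0 → 0
  1-0 → 1
  0-0 → 0
  1-1 → 0
  1-1 → 0
  0-0 → 0
  0-0 → 0
  1-0 → 1
  0-1 → 1 (borrow)
  0-1-1 → 0 (borrow)
  1-0-1 → 0
  1-1 → 0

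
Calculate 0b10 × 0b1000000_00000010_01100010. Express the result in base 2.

0b100000000000010011000100

Multiply each base-2 digit by 2, carrying:
  0×2 = 0 → write 0
  1×2 = 2 → write 0 carry 1
  0×2+1 = 1 → write 1
  0×2 = 0 → write 0
  0×2 = 0 → write 0
  1×2 = 2 → write 0 carry 1
  1×2+1 = 3 → write 1 carry 1
  0×2+1 = 1 → write 1
  0×2 = 0 → write 0
  1×2 = 2 → write 0 carry 1
  0×2+1 = 1 → write 1
  0×2 = 0 → write 0
  0×2 = 0 → write 0
  0×2 = 0 → write 0
  0×2 = 0 → write 0
  0×2 = 0 → write 0
  0×2 = 0 → write 0
  0×2 = 0 → write 0
  0×2 = 0 → write 0
  0×2 = 0 → write 0
  0×2 = 0 → write 0
  0×2 = 0 → write 0
  1×2 = 2 → write 0 carry 1
  remaining carry: 1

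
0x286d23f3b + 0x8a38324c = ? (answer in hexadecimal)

0x3110a7187

Add column by column in base 16, right to left:
  b+c = 7 carry 1
  3+4+1 = 8
  f+2 = 1 carry 1
  3+3+1 = 7
  2+8 = a
  d+3 = 0 carry 1
  6+a+1 = 1 carry 1
  8+8+1 = 1 carry 1
  2+0+1 = 3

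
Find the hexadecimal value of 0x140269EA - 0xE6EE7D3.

Subtract column by column in base 16:
  A-3 → 7
  E-D → 1
  9-7 → 2
  6-E → 8 (borrow)
  2-E-1 → 3 (borrow)
  0-6-1 → 9 (borrow)
  4-E-1 → 5 (borrow)
  1-0-1 → 0

0x5938217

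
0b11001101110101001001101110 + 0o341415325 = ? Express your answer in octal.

0o657266503

0b11001101110101001001101110 = 0o315651156 in octal.
Add column by column in base 8, right to left:
  6+5 = 3 carry 1
  5+2+1 = 0 carry 1
  1+3+1 = 5
  1+5 = 6
  5+1 = 6
  6+4 = 2 carry 1
  5+1+1 = 7
  1+4 = 5
  3+3 = 6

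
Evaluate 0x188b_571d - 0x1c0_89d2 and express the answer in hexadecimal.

0x16cacd4b

Subtract column by column in base 16:
  d-2 → b
  1-d → 4 (borrow)
  7-9-1 → d (borrow)
  5-8-1 → c (borrow)
  b-0-1 → a
  8-c → c (borrow)
  8-1-1 → 6
  1-0 → 1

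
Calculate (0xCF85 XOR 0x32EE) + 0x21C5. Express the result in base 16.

First 0xCF85 XOR 0x32EE = 0xFD6B.
Add column by column in base 16, right to left:
  B+5 = 0 carry 1
  6+C+1 = 3 carry 1
  D+1+1 = F
  F+2 = 1 carry 1
  final carry 1

0x11F30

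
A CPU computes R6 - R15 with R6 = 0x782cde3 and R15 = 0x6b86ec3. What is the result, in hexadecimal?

0xca5f20

Subtract column by column in base 16:
  3-3 → 0
  e-c → 2
  d-e → f (borrow)
  c-6-1 → 5
  2-8 → a (borrow)
  8-b-1 → c (borrow)
  7-6-1 → 0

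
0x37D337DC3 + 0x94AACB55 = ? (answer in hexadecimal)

Add column by column in base 16, right to left:
  3+5 = 8
  C+5 = 1 carry 1
  D+B+1 = 9 carry 1
  7+C+1 = 4 carry 1
  3+A+1 = E
  3+A = D
  D+4 = 1 carry 1
  7+9+1 = 1 carry 1
  3+0+1 = 4

0x411DE4918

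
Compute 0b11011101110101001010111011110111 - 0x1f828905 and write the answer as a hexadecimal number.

0b11011101110101001010111011110111 = 0xddd4aef7 in hexadecimal.
Subtract column by column in base 16:
  7-5 → 2
  f-0 → f
  e-9 → 5
  a-8 → 2
  4-2 → 2
  d-8 → 5
  d-f → e (borrow)
  d-1-1 → b

0xbe5225f2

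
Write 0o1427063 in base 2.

Each octal digit is 3 bits: 1=001 4=100 2=010 7=111 0=000 6=110 3=011.

0b1100010111000110011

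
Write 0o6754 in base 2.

Each octal digit is 3 bits: 6=110 7=111 5=101 4=100.

0b110111101100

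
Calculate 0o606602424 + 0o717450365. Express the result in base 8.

0o1526253011

Add column by column in base 8, right to left:
  4+5 = 1 carry 1
  2+6+1 = 1 carry 1
  4+3+1 = 0 carry 1
  2+0+1 = 3
  0+5 = 5
  6+4 = 2 carry 1
  6+7+1 = 6 carry 1
  0+1+1 = 2
  6+7 = 5 carry 1
  final carry 1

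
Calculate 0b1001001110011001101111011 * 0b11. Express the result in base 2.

0b11011101011001101001110001

Multiply each base-2 digit by 3, carrying:
  1×3 = 3 → write 1 carry 1
  1×3+1 = 4 → write 0 carry 2
  0×3+2 = 2 → write 0 carry 1
  1×3+1 = 4 → write 0 carry 2
  1×3+2 = 5 → write 1 carry 2
  1×3+2 = 5 → write 1 carry 2
  1×3+2 = 5 → write 1 carry 2
  0×3+2 = 2 → write 0 carry 1
  1×3+1 = 4 → write 0 carry 2
  1×3+2 = 5 → write 1 carry 2
  0×3+2 = 2 → write 0 carry 1
  0×3+1 = 1 → write 1
  1×3 = 3 → write 1 carry 1
  1×3+1 = 4 → write 0 carry 2
  0×3+2 = 2 → write 0 carry 1
  0×3+1 = 1 → write 1
  1×3 = 3 → write 1 carry 1
  1×3+1 = 4 → write 0 carry 2
  1×3+2 = 5 → write 1 carry 2
  0×3+2 = 2 → write 0 carry 1
  0×3+1 = 1 → write 1
  1×3 = 3 → write 1 carry 1
  0×3+1 = 1 → write 1
  0×3 = 0 → write 0
  1×3 = 3 → write 1 carry 1
  remaining carry: 1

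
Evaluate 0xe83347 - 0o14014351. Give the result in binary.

0b101110000001101001011110

0xe83347 = 0b111010000011001101000111 in binary.
0o14014351 = 0b1100000001100011101001 in binary.
Subtract column by column in base 2:
  1-1 → 0
  1-0 → 1
  1-0 → 1
  0-1 → 1 (borrow)
  0-0-1 → 1 (borrow)
  0-1-1 → 0 (borrow)
  1-1-1 → 1 (borrow)
  0-1-1 → 0 (borrow)
  1-0-1 → 0
  1-0 → 1
  0-0 → 0
  0-1 → 1 (borrow)
  1-1-1 → 1 (borrow)
  1-0-1 → 0
  0-0 → 0
  0-0 → 0
  0-0 → 0
  0-0 → 0
  0-0 → 0
  1-0 → 1
  0-1 → 1 (borrow)
  1-1-1 → 1 (borrow)
  1-0-1 → 0
  1-0 → 1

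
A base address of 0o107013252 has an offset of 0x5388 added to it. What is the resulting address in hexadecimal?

0x11c6a32

0o107013252 = 0x11c16aa in hexadecimal.
Add column by column in base 16, right to left:
  a+8 = 2 carry 1
  a+8+1 = 3 carry 1
  6+3+1 = a
  1+5 = 6
  c+0 = c
  1+0 = 1
  1+0 = 1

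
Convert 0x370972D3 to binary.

Expand each hex digit to 4 bits: 3=0011 7=0111 0=0000 9=1001 7=0111 2=0010 D=1101 3=0011.

0b110111000010010111001011010011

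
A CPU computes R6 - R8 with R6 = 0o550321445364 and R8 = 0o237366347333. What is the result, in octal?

Subtract column by column in base 8:
  4-3 → 1
  6-3 → 3
  3-3 → 0
  5-7 → 6 (borrow)
  4-4-1 → 7 (borrow)
  4-3-1 → 0
  1-6 → 3 (borrow)
  2-6-1 → 3 (borrow)
  3-3-1 → 7 (borrow)
  0-7-1 → 0 (borrow)
  5-3-1 → 1
  5-2 → 3

0o310733076031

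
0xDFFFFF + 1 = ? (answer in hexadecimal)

The trailing 5 digits are F (max in base 16), so adding 1 cascades: they roll to 0 and the next digit up increments.

0xE00000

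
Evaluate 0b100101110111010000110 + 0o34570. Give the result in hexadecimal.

0x1327fe

0b100101110111010000110 = 0x12ee86 in hexadecimal.
0o34570 = 0x3978 in hexadecimal.
Add column by column in base 16, right to left:
  6+8 = e
  8+7 = f
  e+9 = 7 carry 1
  e+3+1 = 2 carry 1
  2+0+1 = 3
  1+0 = 1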